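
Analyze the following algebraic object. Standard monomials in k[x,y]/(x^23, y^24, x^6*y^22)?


k[x,y]/I, I = (x^23, y^24, x^6*y^22)
Rect: 23x24=552. Corner: (23-6)x(24-22)=34.
dim = 552-34 = 518


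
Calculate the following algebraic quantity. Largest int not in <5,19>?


gcd(5,19)=1 => F=ab-a-b=5*19-5-19=95-24=71


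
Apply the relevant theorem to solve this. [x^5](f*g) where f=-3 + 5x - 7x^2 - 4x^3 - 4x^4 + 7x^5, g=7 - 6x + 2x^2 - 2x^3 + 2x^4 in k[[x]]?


[x^5] = sum a_i*b_j, i+j=5
  5*2=10
  -7*-2=14
  -4*2=-8
  -4*-6=24
  7*7=49
Sum=89


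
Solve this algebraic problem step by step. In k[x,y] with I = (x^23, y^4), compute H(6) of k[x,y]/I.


k[x,y], I = (x^23, y^4), d = 6
Need i < 23 and d-i < 4.
Range: 3 <= i <= 6.
H(6) = 4


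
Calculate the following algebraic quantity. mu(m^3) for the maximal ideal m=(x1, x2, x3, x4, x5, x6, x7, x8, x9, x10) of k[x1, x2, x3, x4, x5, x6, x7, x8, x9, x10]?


Graded Nakayama: mu(m^d) = dim_k (m^d/m^(d+1)) = #degree-3 monomials in 10 vars
C(n+d-1,d)=C(12,3)=220


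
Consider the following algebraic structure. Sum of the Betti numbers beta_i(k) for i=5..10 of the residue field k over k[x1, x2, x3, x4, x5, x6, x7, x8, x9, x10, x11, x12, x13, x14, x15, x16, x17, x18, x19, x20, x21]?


Koszul resolution: beta_i(k)=C(n,i), n=21
C(21,5)=20349, C(21,6)=54264, C(21,7)=116280, C(21,8)=203490, C(21,9)=293930, C(21,10)=352716
Sum=1041029


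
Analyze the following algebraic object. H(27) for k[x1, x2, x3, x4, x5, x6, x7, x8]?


C(d+n-1,n-1)=C(34,7)=5379616


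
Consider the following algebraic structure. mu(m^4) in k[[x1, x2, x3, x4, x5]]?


C(n+d-1,d)=C(8,4)=70


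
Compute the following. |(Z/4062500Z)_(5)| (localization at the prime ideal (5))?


5-primary part: 4062500=5^7*52
Size=5^7=78125


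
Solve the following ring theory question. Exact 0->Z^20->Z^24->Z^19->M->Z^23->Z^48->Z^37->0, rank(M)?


Alt sum=0:
(-1)^0*20 + (-1)^1*24 + (-1)^2*19 + (-1)^3*? + (-1)^4*23 + (-1)^5*48 + (-1)^6*37=0
rank(M)=27


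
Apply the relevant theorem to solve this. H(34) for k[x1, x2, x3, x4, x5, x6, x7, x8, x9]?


C(d+n-1,n-1)=C(42,8)=118030185


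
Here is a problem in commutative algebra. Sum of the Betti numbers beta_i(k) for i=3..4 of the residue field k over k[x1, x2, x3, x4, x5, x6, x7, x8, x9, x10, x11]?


Koszul resolution: beta_i(k)=C(n,i), n=11
C(11,3)=165, C(11,4)=330
Sum=495


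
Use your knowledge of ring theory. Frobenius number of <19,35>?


gcd(19,35)=1 => F=ab-a-b=19*35-19-35=665-54=611


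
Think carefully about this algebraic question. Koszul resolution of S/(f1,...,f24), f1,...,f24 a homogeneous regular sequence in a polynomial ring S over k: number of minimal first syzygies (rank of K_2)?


Regular sequence => Koszul complex is the minimal free resolution.
Syz_1 minimally generated by Koszul relations f_i*e_j - f_j*e_i (i<j): mu(Syz_1) = beta_2 = C(m,2) = m(m-1)/2
m=24
24*23/2 = 276


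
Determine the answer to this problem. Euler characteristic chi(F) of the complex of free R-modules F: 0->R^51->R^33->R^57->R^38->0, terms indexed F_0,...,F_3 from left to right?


chi = sum (-1)^i * rank:
(-1)^0*51=51
(-1)^1*33=-33
(-1)^2*57=57
(-1)^3*38=-38
chi=37


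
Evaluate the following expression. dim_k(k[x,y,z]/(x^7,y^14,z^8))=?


Basis: x^iy^jz^k, i<7,j<14,k<8
7*14*8=784


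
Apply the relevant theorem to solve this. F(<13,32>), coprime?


gcd(13,32)=1 => F=ab-a-b=13*32-13-32=416-45=371


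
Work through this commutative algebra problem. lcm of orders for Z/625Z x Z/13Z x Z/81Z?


Exponent = lcm of the cyclic orders; pairwise coprime => product.
5^4*13^1*3^4=625*13*81=658125


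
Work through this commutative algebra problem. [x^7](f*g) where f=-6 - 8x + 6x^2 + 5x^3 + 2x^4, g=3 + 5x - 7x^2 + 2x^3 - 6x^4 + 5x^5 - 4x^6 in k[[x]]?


[x^7] = sum a_i*b_j, i+j=7
  -8*-4=32
  6*5=30
  5*-6=-30
  2*2=4
Sum=36


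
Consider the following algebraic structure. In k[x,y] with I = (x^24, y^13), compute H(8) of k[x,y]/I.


k[x,y], I = (x^24, y^13), d = 8
Need i < 24 and d-i < 13.
Range: 0 <= i <= 8.
H(8) = 9


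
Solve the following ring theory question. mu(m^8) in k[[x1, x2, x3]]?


C(n+d-1,d)=C(10,8)=45


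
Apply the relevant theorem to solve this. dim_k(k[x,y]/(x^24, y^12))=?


Basis: x^i*y^j, i<24, j<12
24*12=288


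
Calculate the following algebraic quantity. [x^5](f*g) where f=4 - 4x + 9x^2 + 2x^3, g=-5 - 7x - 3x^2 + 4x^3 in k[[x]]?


[x^5] = sum a_i*b_j, i+j=5
  9*4=36
  2*-3=-6
Sum=30


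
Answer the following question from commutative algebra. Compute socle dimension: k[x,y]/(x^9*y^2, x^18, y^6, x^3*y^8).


Socle = ann(m) = span of standard monomials u with x*u, y*u in I (staircase corners).
Redundant generators: x^3*y^8
Minimal generators: x^18, x^9*y^2, y^6
Corners: x^8y^5, x^17y
Socle dim=2


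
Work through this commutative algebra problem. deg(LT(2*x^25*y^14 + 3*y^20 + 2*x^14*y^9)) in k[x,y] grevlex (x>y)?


LT: 2*x^25*y^14
deg_x=25, deg_y=14
Total=25+14=39


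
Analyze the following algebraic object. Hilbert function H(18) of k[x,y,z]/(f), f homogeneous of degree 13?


C(20,2)-C(7,2)=190-21=169


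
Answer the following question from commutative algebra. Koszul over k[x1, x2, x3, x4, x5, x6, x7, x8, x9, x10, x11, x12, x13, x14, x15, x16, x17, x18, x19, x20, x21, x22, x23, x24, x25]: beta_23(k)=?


C(n,i)=C(25,23)=300


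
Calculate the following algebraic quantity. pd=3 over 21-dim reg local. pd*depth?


pd+depth=21
depth=21-3=18
pd*depth=3*18=54


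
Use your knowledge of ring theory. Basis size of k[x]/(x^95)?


Basis: 1,x,...,x^94
dim=95


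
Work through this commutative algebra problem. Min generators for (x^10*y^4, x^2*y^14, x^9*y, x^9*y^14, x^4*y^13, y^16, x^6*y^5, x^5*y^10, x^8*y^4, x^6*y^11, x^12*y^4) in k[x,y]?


Remove redundant (divisible by others).
x^9*y^14 redundant.
x^12*y^4 redundant.
x^6*y^11 redundant.
x^10*y^4 redundant.
Min: x^9*y, x^8*y^4, x^6*y^5, x^5*y^10, x^4*y^13, x^2*y^14, y^16
Count=7


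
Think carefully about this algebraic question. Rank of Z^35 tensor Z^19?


rank(M(x)N) = rank(M)*rank(N)
35*19 = 665


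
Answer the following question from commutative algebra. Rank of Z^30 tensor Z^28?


rank(M(x)N) = rank(M)*rank(N)
30*28 = 840


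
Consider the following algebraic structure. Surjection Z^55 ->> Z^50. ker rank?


rank(ker) = 55-50 = 5


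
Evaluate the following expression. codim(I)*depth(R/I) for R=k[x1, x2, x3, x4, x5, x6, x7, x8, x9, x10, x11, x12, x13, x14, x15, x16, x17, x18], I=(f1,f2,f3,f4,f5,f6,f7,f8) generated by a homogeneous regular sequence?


codim=8, depth=dim(R/I)=18-8=10
Product=8*10=80


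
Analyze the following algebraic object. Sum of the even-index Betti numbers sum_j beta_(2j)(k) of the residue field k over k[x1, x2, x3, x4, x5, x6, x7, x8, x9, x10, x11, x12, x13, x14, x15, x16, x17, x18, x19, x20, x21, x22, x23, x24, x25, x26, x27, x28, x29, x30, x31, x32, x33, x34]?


Koszul resolution: beta_i(k)=C(n,i), n=34
sum_even C(34,i) = 2^(n-1) = 2^33 = 8589934592


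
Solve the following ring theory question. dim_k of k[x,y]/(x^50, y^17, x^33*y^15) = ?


k[x,y]/I, I = (x^50, y^17, x^33*y^15)
Rect: 50x17=850. Corner: (50-33)x(17-15)=34.
dim = 850-34 = 816


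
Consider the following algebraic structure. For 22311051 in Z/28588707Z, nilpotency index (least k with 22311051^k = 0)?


22311051^k mod 28588707:
k=1: 22311051
k=2: 4028976
k=3: 18077472
k=4: 8362683
k=5: 24504606
k=6: 0
First zero at k = 6


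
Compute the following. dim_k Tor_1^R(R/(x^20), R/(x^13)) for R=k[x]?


Tor_1(R/I,R/J)=(I cap J)/IJ=(x^20)/(x^33)
dim=33-20=min(20,13)=13


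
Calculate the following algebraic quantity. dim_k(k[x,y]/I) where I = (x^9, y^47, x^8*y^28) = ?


k[x,y]/I, I = (x^9, y^47, x^8*y^28)
Rect: 9x47=423. Corner: (9-8)x(47-28)=19.
dim = 423-19 = 404


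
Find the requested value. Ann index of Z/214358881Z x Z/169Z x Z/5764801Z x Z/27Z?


Exponent = lcm of the cyclic orders; pairwise coprime => product.
11^8*13^2*7^8*3^3=214358881*169*5764801*27=5638664698332068403


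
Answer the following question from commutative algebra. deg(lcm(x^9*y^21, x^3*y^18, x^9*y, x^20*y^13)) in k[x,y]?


lcm = componentwise max:
x: max(9,3,9,20)=20
y: max(21,18,1,13)=21
Total=20+21=41


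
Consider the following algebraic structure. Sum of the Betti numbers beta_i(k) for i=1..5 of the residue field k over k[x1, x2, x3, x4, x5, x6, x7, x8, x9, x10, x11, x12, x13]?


Koszul resolution: beta_i(k)=C(n,i), n=13
C(13,1)=13, C(13,2)=78, C(13,3)=286, C(13,4)=715, C(13,5)=1287
Sum=2379


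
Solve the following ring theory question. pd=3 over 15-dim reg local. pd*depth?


pd+depth=15
depth=15-3=12
pd*depth=3*12=36


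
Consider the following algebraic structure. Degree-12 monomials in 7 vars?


C(d+n-1,n-1)=C(18,6)=18564


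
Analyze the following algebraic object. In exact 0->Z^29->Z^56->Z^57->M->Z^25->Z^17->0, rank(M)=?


Alt sum=0:
(-1)^0*29 + (-1)^1*56 + (-1)^2*57 + (-1)^3*? + (-1)^4*25 + (-1)^5*17=0
rank(M)=38


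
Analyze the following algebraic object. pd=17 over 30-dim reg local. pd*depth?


pd+depth=30
depth=30-17=13
pd*depth=17*13=221


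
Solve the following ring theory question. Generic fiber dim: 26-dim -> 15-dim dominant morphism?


dim(fiber)=dim(X)-dim(Y)=26-15=11


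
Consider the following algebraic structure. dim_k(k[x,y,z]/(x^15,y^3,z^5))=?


Basis: x^iy^jz^k, i<15,j<3,k<5
15*3*5=225


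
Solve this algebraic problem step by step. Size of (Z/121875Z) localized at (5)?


5-primary part: 121875=5^5*39
Size=5^5=3125


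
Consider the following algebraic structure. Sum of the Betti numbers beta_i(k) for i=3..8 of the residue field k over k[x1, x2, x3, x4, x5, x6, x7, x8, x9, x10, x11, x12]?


Koszul resolution: beta_i(k)=C(n,i), n=12
C(12,3)=220, C(12,4)=495, C(12,5)=792, C(12,6)=924, C(12,7)=792, C(12,8)=495
Sum=3718


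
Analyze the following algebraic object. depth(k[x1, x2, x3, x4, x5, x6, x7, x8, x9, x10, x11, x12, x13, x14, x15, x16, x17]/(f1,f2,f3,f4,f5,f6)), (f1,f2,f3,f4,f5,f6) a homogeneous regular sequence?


depth(R)=17
depth(R/I)=17-6=11


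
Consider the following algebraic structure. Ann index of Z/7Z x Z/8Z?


Exponent = lcm of the cyclic orders; pairwise coprime => product.
7^1*2^3=7*8=56


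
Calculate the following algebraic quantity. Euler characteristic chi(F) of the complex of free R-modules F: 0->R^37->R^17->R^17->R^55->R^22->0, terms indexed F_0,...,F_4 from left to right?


chi = sum (-1)^i * rank:
(-1)^0*37=37
(-1)^1*17=-17
(-1)^2*17=17
(-1)^3*55=-55
(-1)^4*22=22
chi=4


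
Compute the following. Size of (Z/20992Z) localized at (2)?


2-primary part: 20992=2^9*41
Size=2^9=512


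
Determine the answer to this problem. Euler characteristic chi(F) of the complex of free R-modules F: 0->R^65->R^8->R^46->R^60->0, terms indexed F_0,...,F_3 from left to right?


chi = sum (-1)^i * rank:
(-1)^0*65=65
(-1)^1*8=-8
(-1)^2*46=46
(-1)^3*60=-60
chi=43


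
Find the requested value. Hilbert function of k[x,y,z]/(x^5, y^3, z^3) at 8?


Need i<5, j<3, k<3 with i+j+k=8.
For each i, j ranges over max(0,8-i-2)..min(2,8-i):
  i=0: j in [6,2] -> 0
  i=1: j in [5,2] -> 0
  i=2: j in [4,2] -> 0
  i=3: j in [3,2] -> 0
  i=4: j in [2,2] -> 1
H(8) = 0+0+0+0+1 = 1


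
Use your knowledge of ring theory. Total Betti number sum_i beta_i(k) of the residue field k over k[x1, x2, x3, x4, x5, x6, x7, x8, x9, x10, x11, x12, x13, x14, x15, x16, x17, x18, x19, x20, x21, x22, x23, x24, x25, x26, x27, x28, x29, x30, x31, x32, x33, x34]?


Koszul resolution: beta_i(k)=C(n,i), n=34
sum_i C(34,i) = 2^34 = 17179869184


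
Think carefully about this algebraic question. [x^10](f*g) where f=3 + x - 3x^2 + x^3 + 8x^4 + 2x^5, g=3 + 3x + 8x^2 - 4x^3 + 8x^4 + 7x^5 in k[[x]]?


[x^10] = sum a_i*b_j, i+j=10
  2*7=14
Sum=14


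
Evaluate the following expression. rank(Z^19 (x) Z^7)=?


rank(M(x)N) = rank(M)*rank(N)
19*7 = 133


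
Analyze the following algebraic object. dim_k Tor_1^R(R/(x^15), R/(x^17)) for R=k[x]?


Tor_1(R/I,R/J)=(I cap J)/IJ=(x^17)/(x^32)
dim=32-17=min(15,17)=15


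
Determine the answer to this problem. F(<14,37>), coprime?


gcd(14,37)=1 => F=ab-a-b=14*37-14-37=518-51=467


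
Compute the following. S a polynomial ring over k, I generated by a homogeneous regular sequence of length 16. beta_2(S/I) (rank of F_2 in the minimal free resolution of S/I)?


Regular sequence => Koszul complex is the minimal free resolution.
Syz_1 minimally generated by Koszul relations f_i*e_j - f_j*e_i (i<j): mu(Syz_1) = beta_2 = C(m,2) = m(m-1)/2
m=16
16*15/2 = 120


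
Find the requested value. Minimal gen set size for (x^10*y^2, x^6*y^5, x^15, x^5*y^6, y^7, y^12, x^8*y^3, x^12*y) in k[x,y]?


Remove redundant (divisible by others).
y^12 redundant.
Min: x^15, x^12*y, x^10*y^2, x^8*y^3, x^6*y^5, x^5*y^6, y^7
Count=7


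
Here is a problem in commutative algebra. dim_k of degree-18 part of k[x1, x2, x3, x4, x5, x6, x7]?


C(d+n-1,n-1)=C(24,6)=134596


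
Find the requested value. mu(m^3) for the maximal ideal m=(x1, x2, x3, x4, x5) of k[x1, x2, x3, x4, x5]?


Graded Nakayama: mu(m^d) = dim_k (m^d/m^(d+1)) = #degree-3 monomials in 5 vars
C(n+d-1,d)=C(7,3)=35


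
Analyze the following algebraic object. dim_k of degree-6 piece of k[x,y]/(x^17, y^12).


k[x,y], I = (x^17, y^12), d = 6
Need i < 17 and d-i < 12.
Range: 0 <= i <= 6.
H(6) = 7


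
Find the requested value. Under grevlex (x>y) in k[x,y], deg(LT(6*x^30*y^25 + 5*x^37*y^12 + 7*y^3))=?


LT: 6*x^30*y^25
deg_x=30, deg_y=25
Total=30+25=55


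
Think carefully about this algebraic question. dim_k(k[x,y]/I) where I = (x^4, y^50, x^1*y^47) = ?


k[x,y]/I, I = (x^4, y^50, x^1*y^47)
Rect: 4x50=200. Corner: (4-1)x(50-47)=9.
dim = 200-9 = 191


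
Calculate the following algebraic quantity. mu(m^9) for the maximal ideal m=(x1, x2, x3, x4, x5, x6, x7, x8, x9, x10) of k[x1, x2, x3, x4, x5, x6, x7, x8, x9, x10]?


Graded Nakayama: mu(m^d) = dim_k (m^d/m^(d+1)) = #degree-9 monomials in 10 vars
C(n+d-1,d)=C(18,9)=48620


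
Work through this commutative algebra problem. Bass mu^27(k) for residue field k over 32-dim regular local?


C(n,i)=C(32,27)=201376


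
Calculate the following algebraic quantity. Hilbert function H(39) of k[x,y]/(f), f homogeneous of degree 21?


H(t)=d for t>=d-1.
d=21, t=39
H(39)=21


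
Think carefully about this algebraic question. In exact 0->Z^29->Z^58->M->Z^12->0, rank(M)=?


Alt sum=0:
(-1)^0*29 + (-1)^1*58 + (-1)^2*? + (-1)^3*12=0
rank(M)=41


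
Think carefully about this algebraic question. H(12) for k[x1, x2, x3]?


C(d+n-1,n-1)=C(14,2)=91


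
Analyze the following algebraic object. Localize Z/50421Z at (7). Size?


7-primary part: 50421=7^5*3
Size=7^5=16807


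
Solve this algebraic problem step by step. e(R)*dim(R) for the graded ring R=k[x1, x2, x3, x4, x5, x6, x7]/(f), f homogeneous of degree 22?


e(R)=deg(f)=22, dim(R)=7-1=6
e*dim=22*6=132


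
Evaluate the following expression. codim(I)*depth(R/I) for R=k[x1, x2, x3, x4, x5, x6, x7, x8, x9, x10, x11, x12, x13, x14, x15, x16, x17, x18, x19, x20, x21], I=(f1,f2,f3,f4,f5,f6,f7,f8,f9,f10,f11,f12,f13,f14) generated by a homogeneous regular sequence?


codim=14, depth=dim(R/I)=21-14=7
Product=14*7=98


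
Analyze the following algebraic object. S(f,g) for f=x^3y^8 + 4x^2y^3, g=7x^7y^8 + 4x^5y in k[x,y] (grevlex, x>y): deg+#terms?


LT(f)=x^3y^8, LT(g)=7x^7y^8
lcm(LM)=x^7y^8
S(f,g) (scaled by 7 to clear denominators) = 7x^4*f - 1*g = 28x^6y^3 - 4x^5y
2 terms, deg 9.
9+2=11


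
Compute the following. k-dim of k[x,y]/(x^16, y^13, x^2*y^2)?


k[x,y]/I, I = (x^16, y^13, x^2*y^2)
Rect: 16x13=208. Corner: (16-2)x(13-2)=154.
dim = 208-154 = 54


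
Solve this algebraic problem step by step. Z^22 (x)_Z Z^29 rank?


rank(M(x)N) = rank(M)*rank(N)
22*29 = 638


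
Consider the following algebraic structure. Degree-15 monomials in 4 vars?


C(d+n-1,n-1)=C(18,3)=816


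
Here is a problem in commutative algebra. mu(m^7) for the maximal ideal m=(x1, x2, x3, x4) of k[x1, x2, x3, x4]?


Graded Nakayama: mu(m^d) = dim_k (m^d/m^(d+1)) = #degree-7 monomials in 4 vars
C(n+d-1,d)=C(10,7)=120


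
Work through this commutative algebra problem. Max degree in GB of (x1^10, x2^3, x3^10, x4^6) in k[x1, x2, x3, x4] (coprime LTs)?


Pure powers, coprime LTs => already GB.
Degrees: 10, 3, 10, 6
Max=10


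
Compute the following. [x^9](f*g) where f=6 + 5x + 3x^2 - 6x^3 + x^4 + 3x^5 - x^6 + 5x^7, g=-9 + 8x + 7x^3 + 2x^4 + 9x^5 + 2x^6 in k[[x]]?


[x^9] = sum a_i*b_j, i+j=9
  -6*2=-12
  1*9=9
  3*2=6
  -1*7=-7
Sum=-4


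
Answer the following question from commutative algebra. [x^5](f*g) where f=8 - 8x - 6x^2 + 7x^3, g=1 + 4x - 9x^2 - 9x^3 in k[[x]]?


[x^5] = sum a_i*b_j, i+j=5
  -6*-9=54
  7*-9=-63
Sum=-9


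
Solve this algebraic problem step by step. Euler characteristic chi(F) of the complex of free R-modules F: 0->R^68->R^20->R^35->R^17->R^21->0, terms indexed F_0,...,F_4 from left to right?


chi = sum (-1)^i * rank:
(-1)^0*68=68
(-1)^1*20=-20
(-1)^2*35=35
(-1)^3*17=-17
(-1)^4*21=21
chi=87


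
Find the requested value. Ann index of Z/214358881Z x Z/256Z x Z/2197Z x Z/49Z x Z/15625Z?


Exponent = lcm of the cyclic orders; pairwise coprime => product.
11^8*2^8*13^3*7^2*5^6=214358881*256*2197*49*15625=92305506465172000000


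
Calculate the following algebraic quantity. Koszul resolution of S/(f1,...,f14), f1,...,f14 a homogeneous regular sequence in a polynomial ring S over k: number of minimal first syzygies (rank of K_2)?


Regular sequence => Koszul complex is the minimal free resolution.
Syz_1 minimally generated by Koszul relations f_i*e_j - f_j*e_i (i<j): mu(Syz_1) = beta_2 = C(m,2) = m(m-1)/2
m=14
14*13/2 = 91


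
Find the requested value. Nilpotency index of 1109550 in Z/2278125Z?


1109550^k mod 2278125:
k=1: 1109550
k=2: 174375
k=3: 1181250
k=4: 506250
k=5: 1518750
k=6: 0
First zero at k = 6


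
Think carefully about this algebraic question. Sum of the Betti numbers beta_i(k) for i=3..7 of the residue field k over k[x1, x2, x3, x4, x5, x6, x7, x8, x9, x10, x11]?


Koszul resolution: beta_i(k)=C(n,i), n=11
C(11,3)=165, C(11,4)=330, C(11,5)=462, C(11,6)=462, C(11,7)=330
Sum=1749


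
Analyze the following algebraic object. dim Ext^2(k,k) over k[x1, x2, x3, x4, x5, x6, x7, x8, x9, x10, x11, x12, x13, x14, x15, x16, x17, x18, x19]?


C(n,i)=C(19,2)=171


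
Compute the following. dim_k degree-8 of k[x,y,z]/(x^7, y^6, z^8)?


Need i<7, j<6, k<8 with i+j+k=8.
For each i, j ranges over max(0,8-i-7)..min(5,8-i):
  i=0: j in [1,5] -> 5
  i=1: j in [0,5] -> 6
  i=2: j in [0,5] -> 6
  i=3: j in [0,5] -> 6
  i=4: j in [0,4] -> 5
  i=5: j in [0,3] -> 4
  i=6: j in [0,2] -> 3
H(8) = 5+6+6+6+5+4+3 = 35


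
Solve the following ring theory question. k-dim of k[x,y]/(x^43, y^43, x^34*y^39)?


k[x,y]/I, I = (x^43, y^43, x^34*y^39)
Rect: 43x43=1849. Corner: (43-34)x(43-39)=36.
dim = 1849-36 = 1813


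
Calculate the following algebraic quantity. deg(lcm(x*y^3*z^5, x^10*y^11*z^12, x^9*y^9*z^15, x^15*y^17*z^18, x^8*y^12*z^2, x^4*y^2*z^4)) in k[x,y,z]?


lcm = componentwise max:
x: max(1,10,9,15,8,4)=15
y: max(3,11,9,17,12,2)=17
z: max(5,12,15,18,2,4)=18
Total=15+17+18=50


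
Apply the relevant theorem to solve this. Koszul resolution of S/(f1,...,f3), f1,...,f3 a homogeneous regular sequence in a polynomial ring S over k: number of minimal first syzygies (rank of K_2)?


Regular sequence => Koszul complex is the minimal free resolution.
Syz_1 minimally generated by Koszul relations f_i*e_j - f_j*e_i (i<j): mu(Syz_1) = beta_2 = C(m,2) = m(m-1)/2
m=3
3*2/2 = 3


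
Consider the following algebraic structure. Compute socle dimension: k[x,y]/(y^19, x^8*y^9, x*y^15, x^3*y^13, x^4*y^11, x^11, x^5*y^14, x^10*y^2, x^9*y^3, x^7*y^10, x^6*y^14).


Socle = ann(m) = span of standard monomials u with x*u, y*u in I (staircase corners).
Redundant generators: x^5*y^14, x^6*y^14
Minimal generators: x^11, x^10*y^2, x^9*y^3, x^8*y^9, x^7*y^10, x^4*y^11, x^3*y^13, x*y^15, y^19
Corners: y^18, x^2y^14, x^3y^12, x^6y^10, x^7y^9, x^8y^8, x^9y^2, x^10y
Socle dim=8


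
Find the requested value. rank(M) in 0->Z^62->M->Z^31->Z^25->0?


Alt sum=0:
(-1)^0*62 + (-1)^1*? + (-1)^2*31 + (-1)^3*25=0
rank(M)=68


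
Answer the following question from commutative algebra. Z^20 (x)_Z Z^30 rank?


rank(M(x)N) = rank(M)*rank(N)
20*30 = 600


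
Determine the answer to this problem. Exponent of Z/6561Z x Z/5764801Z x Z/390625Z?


Exponent = lcm of the cyclic orders; pairwise coprime => product.
3^8*7^8*5^8=6561*5764801*390625=14774554437890625


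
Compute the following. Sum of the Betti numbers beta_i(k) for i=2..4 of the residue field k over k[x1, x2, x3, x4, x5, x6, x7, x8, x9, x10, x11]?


Koszul resolution: beta_i(k)=C(n,i), n=11
C(11,2)=55, C(11,3)=165, C(11,4)=330
Sum=550


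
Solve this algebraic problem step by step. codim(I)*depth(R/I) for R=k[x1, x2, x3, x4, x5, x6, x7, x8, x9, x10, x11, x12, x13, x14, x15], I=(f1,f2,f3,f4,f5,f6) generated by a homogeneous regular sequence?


codim=6, depth=dim(R/I)=15-6=9
Product=6*9=54


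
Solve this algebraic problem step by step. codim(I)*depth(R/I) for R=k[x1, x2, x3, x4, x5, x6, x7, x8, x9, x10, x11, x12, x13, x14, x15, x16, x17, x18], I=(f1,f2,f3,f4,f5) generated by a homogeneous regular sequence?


codim=5, depth=dim(R/I)=18-5=13
Product=5*13=65


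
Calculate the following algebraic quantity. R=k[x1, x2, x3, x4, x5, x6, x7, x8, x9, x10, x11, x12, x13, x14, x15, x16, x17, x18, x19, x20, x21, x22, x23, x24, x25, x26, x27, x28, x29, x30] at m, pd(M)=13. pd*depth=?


pd+depth=30
depth=30-13=17
pd*depth=13*17=221


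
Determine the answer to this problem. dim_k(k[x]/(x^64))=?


Basis: 1,x,...,x^63
dim=64


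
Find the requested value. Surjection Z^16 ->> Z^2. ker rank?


rank(ker) = 16-2 = 14


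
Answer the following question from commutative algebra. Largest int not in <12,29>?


gcd(12,29)=1 => F=ab-a-b=12*29-12-29=348-41=307


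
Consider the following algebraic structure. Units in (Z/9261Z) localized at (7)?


Local ring = Z/343Z.
phi(343) = 7^2*(7-1) = 294


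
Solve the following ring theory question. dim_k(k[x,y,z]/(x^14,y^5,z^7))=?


Basis: x^iy^jz^k, i<14,j<5,k<7
14*5*7=490


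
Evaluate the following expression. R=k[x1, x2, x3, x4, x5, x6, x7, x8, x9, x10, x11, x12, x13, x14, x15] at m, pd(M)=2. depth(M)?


pd+depth=depth(R)=15
depth=15-2=13


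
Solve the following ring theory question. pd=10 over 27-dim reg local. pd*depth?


pd+depth=27
depth=27-10=17
pd*depth=10*17=170


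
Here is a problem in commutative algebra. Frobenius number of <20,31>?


gcd(20,31)=1 => F=ab-a-b=20*31-20-31=620-51=569


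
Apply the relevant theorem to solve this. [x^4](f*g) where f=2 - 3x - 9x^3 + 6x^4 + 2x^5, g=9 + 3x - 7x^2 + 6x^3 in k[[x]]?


[x^4] = sum a_i*b_j, i+j=4
  -3*6=-18
  -9*3=-27
  6*9=54
Sum=9


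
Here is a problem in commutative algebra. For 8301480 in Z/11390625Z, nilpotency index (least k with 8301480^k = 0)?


8301480^k mod 11390625:
k=1: 8301480
k=2: 1799775
k=3: 9510750
k=4: 3847500
k=5: 5315625
k=6: 0
First zero at k = 6


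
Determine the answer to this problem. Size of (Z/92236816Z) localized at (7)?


7-primary part: 92236816=7^8*16
Size=7^8=5764801


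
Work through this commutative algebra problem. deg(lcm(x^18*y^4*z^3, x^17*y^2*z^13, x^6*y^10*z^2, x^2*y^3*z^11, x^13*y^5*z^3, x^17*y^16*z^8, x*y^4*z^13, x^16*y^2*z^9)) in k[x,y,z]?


lcm = componentwise max:
x: max(18,17,6,2,13,17,1,16)=18
y: max(4,2,10,3,5,16,4,2)=16
z: max(3,13,2,11,3,8,13,9)=13
Total=18+16+13=47


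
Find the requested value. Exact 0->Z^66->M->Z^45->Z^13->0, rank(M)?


Alt sum=0:
(-1)^0*66 + (-1)^1*? + (-1)^2*45 + (-1)^3*13=0
rank(M)=98


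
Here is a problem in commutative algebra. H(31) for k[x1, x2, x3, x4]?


C(d+n-1,n-1)=C(34,3)=5984


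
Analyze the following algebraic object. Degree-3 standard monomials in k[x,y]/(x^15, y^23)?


k[x,y], I = (x^15, y^23), d = 3
Need i < 15 and d-i < 23.
Range: 0 <= i <= 3.
H(3) = 4


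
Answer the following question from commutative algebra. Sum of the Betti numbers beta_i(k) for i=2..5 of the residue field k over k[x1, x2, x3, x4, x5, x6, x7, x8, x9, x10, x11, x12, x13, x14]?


Koszul resolution: beta_i(k)=C(n,i), n=14
C(14,2)=91, C(14,3)=364, C(14,4)=1001, C(14,5)=2002
Sum=3458


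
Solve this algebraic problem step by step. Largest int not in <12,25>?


gcd(12,25)=1 => F=ab-a-b=12*25-12-25=300-37=263


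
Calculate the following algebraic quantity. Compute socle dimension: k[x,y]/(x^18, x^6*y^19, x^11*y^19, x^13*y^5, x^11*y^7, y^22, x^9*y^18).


Socle = ann(m) = span of standard monomials u with x*u, y*u in I (staircase corners).
Redundant generators: x^11*y^19
Minimal generators: x^18, x^13*y^5, x^11*y^7, x^9*y^18, x^6*y^19, y^22
Corners: x^5y^21, x^8y^18, x^10y^17, x^12y^6, x^17y^4
Socle dim=5


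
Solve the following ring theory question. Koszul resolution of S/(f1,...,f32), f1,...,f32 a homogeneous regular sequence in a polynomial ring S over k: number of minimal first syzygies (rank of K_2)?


Regular sequence => Koszul complex is the minimal free resolution.
Syz_1 minimally generated by Koszul relations f_i*e_j - f_j*e_i (i<j): mu(Syz_1) = beta_2 = C(m,2) = m(m-1)/2
m=32
32*31/2 = 496


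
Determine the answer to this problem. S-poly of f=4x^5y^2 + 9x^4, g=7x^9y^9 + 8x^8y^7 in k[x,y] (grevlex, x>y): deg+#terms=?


LT(f)=4x^5y^2, LT(g)=7x^9y^9
lcm(LM)=x^9y^9
S(f,g) (scaled by 28 to clear denominators) = 7x^4y^7*f - 4*g = 31x^8y^7
1 terms, deg 15.
15+1=16


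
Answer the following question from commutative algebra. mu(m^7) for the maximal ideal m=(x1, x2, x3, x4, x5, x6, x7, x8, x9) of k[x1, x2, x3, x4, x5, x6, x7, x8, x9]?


Graded Nakayama: mu(m^d) = dim_k (m^d/m^(d+1)) = #degree-7 monomials in 9 vars
C(n+d-1,d)=C(15,7)=6435


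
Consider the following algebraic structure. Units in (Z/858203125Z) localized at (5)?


Local ring = Z/390625Z.
phi(390625) = 5^7*(5-1) = 312500


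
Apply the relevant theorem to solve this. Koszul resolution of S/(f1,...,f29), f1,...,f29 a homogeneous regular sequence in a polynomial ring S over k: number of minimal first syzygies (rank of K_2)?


Regular sequence => Koszul complex is the minimal free resolution.
Syz_1 minimally generated by Koszul relations f_i*e_j - f_j*e_i (i<j): mu(Syz_1) = beta_2 = C(m,2) = m(m-1)/2
m=29
29*28/2 = 406


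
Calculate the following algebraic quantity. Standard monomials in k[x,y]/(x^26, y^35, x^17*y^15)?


k[x,y]/I, I = (x^26, y^35, x^17*y^15)
Rect: 26x35=910. Corner: (26-17)x(35-15)=180.
dim = 910-180 = 730


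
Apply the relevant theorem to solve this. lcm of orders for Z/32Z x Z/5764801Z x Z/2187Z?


Exponent = lcm of the cyclic orders; pairwise coprime => product.
2^5*7^8*3^7=32*5764801*2187=403443833184


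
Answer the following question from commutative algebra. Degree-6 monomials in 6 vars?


C(d+n-1,n-1)=C(11,5)=462


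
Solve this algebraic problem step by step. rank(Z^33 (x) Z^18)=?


rank(M(x)N) = rank(M)*rank(N)
33*18 = 594


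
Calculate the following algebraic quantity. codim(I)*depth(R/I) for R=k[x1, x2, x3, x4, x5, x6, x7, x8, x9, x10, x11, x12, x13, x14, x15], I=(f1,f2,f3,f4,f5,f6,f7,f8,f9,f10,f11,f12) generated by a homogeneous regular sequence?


codim=12, depth=dim(R/I)=15-12=3
Product=12*3=36


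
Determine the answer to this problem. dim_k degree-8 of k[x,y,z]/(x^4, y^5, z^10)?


Need i<4, j<5, k<10 with i+j+k=8.
For each i, j ranges over max(0,8-i-9)..min(4,8-i):
  i=0: j in [0,4] -> 5
  i=1: j in [0,4] -> 5
  i=2: j in [0,4] -> 5
  i=3: j in [0,4] -> 5
H(8) = 5+5+5+5 = 20


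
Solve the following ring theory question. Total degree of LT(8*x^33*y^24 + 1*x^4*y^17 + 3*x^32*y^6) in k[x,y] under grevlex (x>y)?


LT: 8*x^33*y^24
deg_x=33, deg_y=24
Total=33+24=57


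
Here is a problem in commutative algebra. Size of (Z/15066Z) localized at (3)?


3-primary part: 15066=3^5*62
Size=3^5=243


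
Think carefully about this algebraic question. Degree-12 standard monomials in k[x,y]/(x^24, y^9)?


k[x,y], I = (x^24, y^9), d = 12
Need i < 24 and d-i < 9.
Range: 4 <= i <= 12.
H(12) = 9


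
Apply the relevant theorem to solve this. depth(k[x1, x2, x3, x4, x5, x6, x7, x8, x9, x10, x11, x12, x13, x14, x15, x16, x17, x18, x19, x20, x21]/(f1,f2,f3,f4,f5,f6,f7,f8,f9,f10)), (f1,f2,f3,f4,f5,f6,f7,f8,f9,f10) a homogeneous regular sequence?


depth(R)=21
depth(R/I)=21-10=11


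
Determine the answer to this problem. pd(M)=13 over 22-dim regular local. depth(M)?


pd+depth=depth(R)=22
depth=22-13=9


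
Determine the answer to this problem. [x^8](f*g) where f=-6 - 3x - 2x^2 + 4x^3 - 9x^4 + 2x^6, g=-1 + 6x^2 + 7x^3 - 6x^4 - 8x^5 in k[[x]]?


[x^8] = sum a_i*b_j, i+j=8
  4*-8=-32
  -9*-6=54
  2*6=12
Sum=34


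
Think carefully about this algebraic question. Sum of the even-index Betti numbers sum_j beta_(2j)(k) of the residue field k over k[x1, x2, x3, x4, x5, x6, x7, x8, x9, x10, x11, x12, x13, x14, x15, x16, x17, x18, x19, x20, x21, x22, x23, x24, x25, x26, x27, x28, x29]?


Koszul resolution: beta_i(k)=C(n,i), n=29
sum_even C(29,i) = 2^(n-1) = 2^28 = 268435456


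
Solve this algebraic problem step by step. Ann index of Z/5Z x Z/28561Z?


Exponent = lcm of the cyclic orders; pairwise coprime => product.
5^1*13^4=5*28561=142805


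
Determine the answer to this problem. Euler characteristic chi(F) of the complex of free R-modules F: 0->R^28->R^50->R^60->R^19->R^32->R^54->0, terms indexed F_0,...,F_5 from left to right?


chi = sum (-1)^i * rank:
(-1)^0*28=28
(-1)^1*50=-50
(-1)^2*60=60
(-1)^3*19=-19
(-1)^4*32=32
(-1)^5*54=-54
chi=-3


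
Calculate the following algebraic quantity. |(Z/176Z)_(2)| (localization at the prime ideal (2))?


2-primary part: 176=2^4*11
Size=2^4=16


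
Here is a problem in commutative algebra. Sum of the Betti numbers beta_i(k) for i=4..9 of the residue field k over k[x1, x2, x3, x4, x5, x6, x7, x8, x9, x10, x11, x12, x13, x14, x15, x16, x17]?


Koszul resolution: beta_i(k)=C(n,i), n=17
C(17,4)=2380, C(17,5)=6188, C(17,6)=12376, C(17,7)=19448, C(17,8)=24310, C(17,9)=24310
Sum=89012


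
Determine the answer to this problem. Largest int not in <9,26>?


gcd(9,26)=1 => F=ab-a-b=9*26-9-26=234-35=199


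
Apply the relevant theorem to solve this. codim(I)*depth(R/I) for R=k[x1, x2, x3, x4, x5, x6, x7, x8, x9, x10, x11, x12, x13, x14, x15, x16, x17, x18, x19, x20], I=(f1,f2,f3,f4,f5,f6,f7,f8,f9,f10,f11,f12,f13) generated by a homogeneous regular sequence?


codim=13, depth=dim(R/I)=20-13=7
Product=13*7=91


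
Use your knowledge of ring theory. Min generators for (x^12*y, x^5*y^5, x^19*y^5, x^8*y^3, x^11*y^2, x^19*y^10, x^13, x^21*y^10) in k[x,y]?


Remove redundant (divisible by others).
x^19*y^10 redundant.
x^19*y^5 redundant.
x^21*y^10 redundant.
Min: x^13, x^12*y, x^11*y^2, x^8*y^3, x^5*y^5
Count=5


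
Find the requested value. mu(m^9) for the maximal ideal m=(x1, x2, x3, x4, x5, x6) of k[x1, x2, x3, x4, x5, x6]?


Graded Nakayama: mu(m^d) = dim_k (m^d/m^(d+1)) = #degree-9 monomials in 6 vars
C(n+d-1,d)=C(14,9)=2002


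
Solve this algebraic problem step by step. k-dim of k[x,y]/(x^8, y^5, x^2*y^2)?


k[x,y]/I, I = (x^8, y^5, x^2*y^2)
Rect: 8x5=40. Corner: (8-2)x(5-2)=18.
dim = 40-18 = 22


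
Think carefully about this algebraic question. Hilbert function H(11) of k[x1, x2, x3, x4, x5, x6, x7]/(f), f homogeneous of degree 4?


C(17,6)-C(13,6)=12376-1716=10660


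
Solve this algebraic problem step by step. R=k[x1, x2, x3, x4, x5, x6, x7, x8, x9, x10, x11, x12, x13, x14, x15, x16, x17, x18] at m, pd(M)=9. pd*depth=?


pd+depth=18
depth=18-9=9
pd*depth=9*9=81


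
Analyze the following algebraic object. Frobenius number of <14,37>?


gcd(14,37)=1 => F=ab-a-b=14*37-14-37=518-51=467


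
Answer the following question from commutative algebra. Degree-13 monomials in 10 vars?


C(d+n-1,n-1)=C(22,9)=497420


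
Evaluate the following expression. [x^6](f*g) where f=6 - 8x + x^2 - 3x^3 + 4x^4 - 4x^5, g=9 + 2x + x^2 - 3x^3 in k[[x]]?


[x^6] = sum a_i*b_j, i+j=6
  -3*-3=9
  4*1=4
  -4*2=-8
Sum=5


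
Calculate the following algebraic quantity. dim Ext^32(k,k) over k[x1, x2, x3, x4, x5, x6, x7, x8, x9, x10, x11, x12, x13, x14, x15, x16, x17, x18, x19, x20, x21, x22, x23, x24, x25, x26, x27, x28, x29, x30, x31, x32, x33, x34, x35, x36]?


C(n,i)=C(36,32)=58905


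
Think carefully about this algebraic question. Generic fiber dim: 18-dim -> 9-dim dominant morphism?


dim(fiber)=dim(X)-dim(Y)=18-9=9


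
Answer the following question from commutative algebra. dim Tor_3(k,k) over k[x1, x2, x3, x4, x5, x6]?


Koszul: C(n,i)=C(6,3)=20


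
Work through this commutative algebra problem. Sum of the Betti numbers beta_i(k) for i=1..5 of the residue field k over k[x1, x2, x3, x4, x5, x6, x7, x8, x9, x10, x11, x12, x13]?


Koszul resolution: beta_i(k)=C(n,i), n=13
C(13,1)=13, C(13,2)=78, C(13,3)=286, C(13,4)=715, C(13,5)=1287
Sum=2379


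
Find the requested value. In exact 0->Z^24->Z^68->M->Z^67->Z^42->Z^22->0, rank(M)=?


Alt sum=0:
(-1)^0*24 + (-1)^1*68 + (-1)^2*? + (-1)^3*67 + (-1)^4*42 + (-1)^5*22=0
rank(M)=91


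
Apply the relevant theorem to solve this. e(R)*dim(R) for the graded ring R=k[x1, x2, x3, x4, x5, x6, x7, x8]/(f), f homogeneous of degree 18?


e(R)=deg(f)=18, dim(R)=8-1=7
e*dim=18*7=126


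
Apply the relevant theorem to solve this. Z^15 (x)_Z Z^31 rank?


rank(M(x)N) = rank(M)*rank(N)
15*31 = 465


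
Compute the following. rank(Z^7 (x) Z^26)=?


rank(M(x)N) = rank(M)*rank(N)
7*26 = 182


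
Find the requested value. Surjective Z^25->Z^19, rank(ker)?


rank(ker) = 25-19 = 6


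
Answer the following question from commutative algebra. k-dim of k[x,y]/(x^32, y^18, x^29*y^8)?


k[x,y]/I, I = (x^32, y^18, x^29*y^8)
Rect: 32x18=576. Corner: (32-29)x(18-8)=30.
dim = 576-30 = 546


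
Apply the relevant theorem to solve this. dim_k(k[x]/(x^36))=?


Basis: 1,x,...,x^35
dim=36


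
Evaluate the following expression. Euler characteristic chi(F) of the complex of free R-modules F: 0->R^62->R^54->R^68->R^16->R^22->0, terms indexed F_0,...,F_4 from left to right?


chi = sum (-1)^i * rank:
(-1)^0*62=62
(-1)^1*54=-54
(-1)^2*68=68
(-1)^3*16=-16
(-1)^4*22=22
chi=82


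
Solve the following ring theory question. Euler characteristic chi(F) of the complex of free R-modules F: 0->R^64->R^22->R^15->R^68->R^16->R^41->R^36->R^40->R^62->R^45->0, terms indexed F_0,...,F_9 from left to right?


chi = sum (-1)^i * rank:
(-1)^0*64=64
(-1)^1*22=-22
(-1)^2*15=15
(-1)^3*68=-68
(-1)^4*16=16
(-1)^5*41=-41
(-1)^6*36=36
(-1)^7*40=-40
(-1)^8*62=62
(-1)^9*45=-45
chi=-23


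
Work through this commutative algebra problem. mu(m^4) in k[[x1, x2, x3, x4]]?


C(n+d-1,d)=C(7,4)=35


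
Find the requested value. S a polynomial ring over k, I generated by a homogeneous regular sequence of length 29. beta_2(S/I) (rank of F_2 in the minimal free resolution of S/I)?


Regular sequence => Koszul complex is the minimal free resolution.
Syz_1 minimally generated by Koszul relations f_i*e_j - f_j*e_i (i<j): mu(Syz_1) = beta_2 = C(m,2) = m(m-1)/2
m=29
29*28/2 = 406


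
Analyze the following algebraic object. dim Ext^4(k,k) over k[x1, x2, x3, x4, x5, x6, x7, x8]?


C(n,i)=C(8,4)=70


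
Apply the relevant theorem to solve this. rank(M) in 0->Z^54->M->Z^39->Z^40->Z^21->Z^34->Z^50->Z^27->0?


Alt sum=0:
(-1)^0*54 + (-1)^1*? + (-1)^2*39 + (-1)^3*40 + (-1)^4*21 + (-1)^5*34 + (-1)^6*50 + (-1)^7*27=0
rank(M)=63


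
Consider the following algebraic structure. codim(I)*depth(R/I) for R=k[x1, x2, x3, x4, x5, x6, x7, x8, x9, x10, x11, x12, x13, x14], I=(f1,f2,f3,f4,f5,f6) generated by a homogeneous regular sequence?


codim=6, depth=dim(R/I)=14-6=8
Product=6*8=48


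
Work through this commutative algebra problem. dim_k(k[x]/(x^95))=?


Basis: 1,x,...,x^94
dim=95


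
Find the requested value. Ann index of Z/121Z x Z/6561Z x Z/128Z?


Exponent = lcm of the cyclic orders; pairwise coprime => product.
11^2*3^8*2^7=121*6561*128=101616768


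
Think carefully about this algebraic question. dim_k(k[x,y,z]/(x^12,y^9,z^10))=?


Basis: x^iy^jz^k, i<12,j<9,k<10
12*9*10=1080


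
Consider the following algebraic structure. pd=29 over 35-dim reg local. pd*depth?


pd+depth=35
depth=35-29=6
pd*depth=29*6=174


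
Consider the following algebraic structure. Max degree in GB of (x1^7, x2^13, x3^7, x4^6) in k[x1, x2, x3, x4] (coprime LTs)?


Pure powers, coprime LTs => already GB.
Degrees: 7, 13, 7, 6
Max=13


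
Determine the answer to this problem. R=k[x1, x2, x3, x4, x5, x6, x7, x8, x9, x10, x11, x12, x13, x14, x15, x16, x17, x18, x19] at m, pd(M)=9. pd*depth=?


pd+depth=19
depth=19-9=10
pd*depth=9*10=90


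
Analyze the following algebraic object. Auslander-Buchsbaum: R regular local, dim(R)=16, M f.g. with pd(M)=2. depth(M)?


pd+depth=depth(R)=16
depth=16-2=14


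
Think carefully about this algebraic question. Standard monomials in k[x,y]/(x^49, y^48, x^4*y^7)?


k[x,y]/I, I = (x^49, y^48, x^4*y^7)
Rect: 49x48=2352. Corner: (49-4)x(48-7)=1845.
dim = 2352-1845 = 507


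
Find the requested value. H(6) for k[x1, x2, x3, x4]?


C(d+n-1,n-1)=C(9,3)=84


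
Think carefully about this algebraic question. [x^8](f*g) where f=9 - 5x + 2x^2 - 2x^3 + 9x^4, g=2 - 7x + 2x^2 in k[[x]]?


[x^8] = sum a_i*b_j, i+j=8
Sum=0


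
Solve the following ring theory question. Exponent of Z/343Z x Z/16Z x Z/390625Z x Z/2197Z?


Exponent = lcm of the cyclic orders; pairwise coprime => product.
7^3*2^4*5^8*13^3=343*16*390625*2197=4709818750000


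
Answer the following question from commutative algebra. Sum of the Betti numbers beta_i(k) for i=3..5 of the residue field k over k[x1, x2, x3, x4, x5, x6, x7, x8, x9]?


Koszul resolution: beta_i(k)=C(n,i), n=9
C(9,3)=84, C(9,4)=126, C(9,5)=126
Sum=336


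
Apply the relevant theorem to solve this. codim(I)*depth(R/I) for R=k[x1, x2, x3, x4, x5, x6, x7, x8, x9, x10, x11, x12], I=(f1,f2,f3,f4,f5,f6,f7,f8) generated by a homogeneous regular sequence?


codim=8, depth=dim(R/I)=12-8=4
Product=8*4=32


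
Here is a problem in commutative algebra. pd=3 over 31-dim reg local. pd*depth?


pd+depth=31
depth=31-3=28
pd*depth=3*28=84


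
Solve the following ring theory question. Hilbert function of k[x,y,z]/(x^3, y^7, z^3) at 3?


Need i<3, j<7, k<3 with i+j+k=3.
For each i, j ranges over max(0,3-i-2)..min(6,3-i):
  i=0: j in [1,3] -> 3
  i=1: j in [0,2] -> 3
  i=2: j in [0,1] -> 2
H(3) = 3+3+2 = 8


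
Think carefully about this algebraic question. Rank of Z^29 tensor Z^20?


rank(M(x)N) = rank(M)*rank(N)
29*20 = 580


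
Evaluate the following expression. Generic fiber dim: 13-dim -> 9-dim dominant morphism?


dim(fiber)=dim(X)-dim(Y)=13-9=4


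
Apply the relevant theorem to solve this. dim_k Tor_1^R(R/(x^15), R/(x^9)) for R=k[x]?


Tor_1(R/I,R/J)=(I cap J)/IJ=(x^15)/(x^24)
dim=24-15=min(15,9)=9


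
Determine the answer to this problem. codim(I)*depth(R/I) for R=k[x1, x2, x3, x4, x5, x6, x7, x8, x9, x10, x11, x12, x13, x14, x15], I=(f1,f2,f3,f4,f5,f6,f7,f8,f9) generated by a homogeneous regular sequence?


codim=9, depth=dim(R/I)=15-9=6
Product=9*6=54


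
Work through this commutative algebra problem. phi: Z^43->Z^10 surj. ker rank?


rank(ker) = 43-10 = 33
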